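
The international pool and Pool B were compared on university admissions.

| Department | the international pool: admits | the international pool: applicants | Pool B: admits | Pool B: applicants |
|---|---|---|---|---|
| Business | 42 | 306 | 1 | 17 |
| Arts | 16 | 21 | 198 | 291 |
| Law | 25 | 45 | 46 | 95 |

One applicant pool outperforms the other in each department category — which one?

the international pool

Business: the international pool 42/306 = 13.7%, Pool B 1/17 = 5.9% → the international pool
Arts: the international pool 16/21 = 76.2%, Pool B 198/291 = 68.0% → the international pool
Law: the international pool 25/45 = 55.6%, Pool B 46/95 = 48.4% → the international pool
The international pool has the higher rate in all 3 groups.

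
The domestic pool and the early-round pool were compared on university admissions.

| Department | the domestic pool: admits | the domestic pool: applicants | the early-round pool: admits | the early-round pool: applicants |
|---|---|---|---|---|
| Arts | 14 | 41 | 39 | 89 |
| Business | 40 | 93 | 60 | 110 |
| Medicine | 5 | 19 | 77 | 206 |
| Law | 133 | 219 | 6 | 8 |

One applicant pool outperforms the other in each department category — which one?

the early-round pool

Arts: the domestic pool 14/41 = 34.1%, the early-round pool 39/89 = 43.8% → the early-round pool
Business: the domestic pool 40/93 = 43.0%, the early-round pool 60/110 = 54.5% → the early-round pool
Medicine: the domestic pool 5/19 = 26.3%, the early-round pool 77/206 = 37.4% → the early-round pool
Law: the domestic pool 133/219 = 60.7%, the early-round pool 6/8 = 75.0% → the early-round pool
The early-round pool has the higher rate in all 4 groups.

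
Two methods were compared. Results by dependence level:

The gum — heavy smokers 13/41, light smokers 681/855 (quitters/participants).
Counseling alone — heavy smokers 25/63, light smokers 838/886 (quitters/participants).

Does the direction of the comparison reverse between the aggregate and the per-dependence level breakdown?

Heavy smokers: the gum 13/41 = 31.7%, counseling alone 25/63 = 39.7% → counseling alone
Light smokers: the gum 681/855 = 79.6%, counseling alone 838/886 = 94.6% → counseling alone
Overall: the gum 694/896 = 77.5%, counseling alone 863/949 = 90.9% → counseling alone
Counseling alone wins overall and in every dependence group — no reversal.

No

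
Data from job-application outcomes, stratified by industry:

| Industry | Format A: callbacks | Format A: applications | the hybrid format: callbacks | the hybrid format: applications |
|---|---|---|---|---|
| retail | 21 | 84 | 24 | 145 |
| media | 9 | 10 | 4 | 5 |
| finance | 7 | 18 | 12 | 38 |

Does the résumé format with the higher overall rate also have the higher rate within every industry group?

Retail: Format A 21/84 = 25.0%, the hybrid format 24/145 = 16.6% → Format A
Media: Format A 9/10 = 90.0%, the hybrid format 4/5 = 80.0% → Format A
Finance: Format A 7/18 = 38.9%, the hybrid format 12/38 = 31.6% → Format A
Overall: Format A 37/112 = 33.0%, the hybrid format 40/188 = 21.3% → Format A
Format A wins overall and in every industry group — no reversal.

Yes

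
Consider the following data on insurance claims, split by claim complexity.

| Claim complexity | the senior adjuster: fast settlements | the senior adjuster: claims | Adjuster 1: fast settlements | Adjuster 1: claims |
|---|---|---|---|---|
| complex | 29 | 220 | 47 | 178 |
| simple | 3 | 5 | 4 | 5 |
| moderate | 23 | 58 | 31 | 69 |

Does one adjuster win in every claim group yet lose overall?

No

Complex: the senior adjuster 29/220 = 13.2%, Adjuster 1 47/178 = 26.4% → Adjuster 1
Simple: the senior adjuster 3/5 = 60.0%, Adjuster 1 4/5 = 80.0% → Adjuster 1
Moderate: the senior adjuster 23/58 = 39.7%, Adjuster 1 31/69 = 44.9% → Adjuster 1
Overall: the senior adjuster 55/283 = 19.4%, Adjuster 1 82/252 = 32.5% → Adjuster 1
Adjuster 1 wins overall and in every claim group — no reversal.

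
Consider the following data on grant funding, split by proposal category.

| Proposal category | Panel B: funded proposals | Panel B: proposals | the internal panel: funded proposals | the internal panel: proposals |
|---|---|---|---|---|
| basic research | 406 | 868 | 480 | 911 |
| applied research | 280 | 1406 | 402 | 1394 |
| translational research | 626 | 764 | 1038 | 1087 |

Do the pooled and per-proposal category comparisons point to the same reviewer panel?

Basic research: Panel B 406/868 = 46.8%, the internal panel 480/911 = 52.7% → the internal panel
Applied research: Panel B 280/1406 = 19.9%, the internal panel 402/1394 = 28.8% → the internal panel
Translational research: Panel B 626/764 = 81.9%, the internal panel 1038/1087 = 95.5% → the internal panel
Overall: Panel B 1312/3038 = 43.2%, the internal panel 1920/3392 = 56.6% → the internal panel
The internal panel wins overall and in every proposal group — no reversal.

Yes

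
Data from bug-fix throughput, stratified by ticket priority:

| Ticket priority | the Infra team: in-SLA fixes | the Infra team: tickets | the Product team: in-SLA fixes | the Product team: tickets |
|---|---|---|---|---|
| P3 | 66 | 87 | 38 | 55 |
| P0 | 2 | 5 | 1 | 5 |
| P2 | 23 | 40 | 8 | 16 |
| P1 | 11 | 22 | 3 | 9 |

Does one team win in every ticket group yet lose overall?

P3: the Infra team 66/87 = 75.9%, the Product team 38/55 = 69.1% → the Infra team
P0: the Infra team 2/5 = 40.0%, the Product team 1/5 = 20.0% → the Infra team
P2: the Infra team 23/40 = 57.5%, the Product team 8/16 = 50.0% → the Infra team
P1: the Infra team 11/22 = 50.0%, the Product team 3/9 = 33.3% → the Infra team
Overall: the Infra team 102/154 = 66.2%, the Product team 50/85 = 58.8% → the Infra team
The Infra team wins overall and in every ticket group — no reversal.

No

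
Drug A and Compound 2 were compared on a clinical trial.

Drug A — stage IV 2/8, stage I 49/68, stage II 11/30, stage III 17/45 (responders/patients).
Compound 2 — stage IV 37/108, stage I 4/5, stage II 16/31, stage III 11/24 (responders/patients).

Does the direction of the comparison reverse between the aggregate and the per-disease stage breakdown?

Yes

Stage IV: Drug A 2/8 = 25.0%, Compound 2 37/108 = 34.3% → Compound 2
Stage I: Drug A 49/68 = 72.1%, Compound 2 4/5 = 80.0% → Compound 2
Stage II: Drug A 11/30 = 36.7%, Compound 2 16/31 = 51.6% → Compound 2
Stage III: Drug A 17/45 = 37.8%, Compound 2 11/24 = 45.8% → Compound 2
Overall: Drug A 79/151 = 52.3%, Compound 2 68/168 = 40.5% → Drug A
Compound 2 wins each disease group but Drug A wins overall — the comparison reverses. Compound 2's patients skew toward stage IV, which has a lower base rate.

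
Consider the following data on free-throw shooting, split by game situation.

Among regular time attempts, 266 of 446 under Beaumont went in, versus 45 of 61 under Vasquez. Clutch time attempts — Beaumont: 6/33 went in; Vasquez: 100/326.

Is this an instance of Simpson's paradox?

Regular time: Beaumont 266/446 = 59.6%, Vasquez 45/61 = 73.8% → Vasquez
Clutch time: Beaumont 6/33 = 18.2%, Vasquez 100/326 = 30.7% → Vasquez
Overall: Beaumont 272/479 = 56.8%, Vasquez 145/387 = 37.5% → Beaumont
Vasquez wins each game group but Beaumont wins overall — the comparison reverses. Vasquez's attempts skew toward clutch time, which has a lower base rate.

Yes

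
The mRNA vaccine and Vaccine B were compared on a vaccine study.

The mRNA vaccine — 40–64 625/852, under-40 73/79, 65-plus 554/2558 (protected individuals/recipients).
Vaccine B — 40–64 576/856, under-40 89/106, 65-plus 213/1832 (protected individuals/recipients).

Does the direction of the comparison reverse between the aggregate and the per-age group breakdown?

No

40–64: the mRNA vaccine 625/852 = 73.4%, Vaccine B 576/856 = 67.3% → the mRNA vaccine
Under-40: the mRNA vaccine 73/79 = 92.4%, Vaccine B 89/106 = 84.0% → the mRNA vaccine
65-plus: the mRNA vaccine 554/2558 = 21.7%, Vaccine B 213/1832 = 11.6% → the mRNA vaccine
Overall: the mRNA vaccine 1252/3489 = 35.9%, Vaccine B 878/2794 = 31.4% → the mRNA vaccine
The mRNA vaccine wins overall and in every age group — no reversal.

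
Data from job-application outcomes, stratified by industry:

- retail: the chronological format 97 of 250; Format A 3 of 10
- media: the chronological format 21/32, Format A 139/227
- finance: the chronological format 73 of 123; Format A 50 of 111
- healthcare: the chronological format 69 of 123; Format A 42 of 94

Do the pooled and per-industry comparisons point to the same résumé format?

Retail: the chronological format 97/250 = 38.8%, Format A 3/10 = 30.0% → the chronological format
Media: the chronological format 21/32 = 65.6%, Format A 139/227 = 61.2% → the chronological format
Finance: the chronological format 73/123 = 59.3%, Format A 50/111 = 45.0% → the chronological format
Healthcare: the chronological format 69/123 = 56.1%, Format A 42/94 = 44.7% → the chronological format
Overall: the chronological format 260/528 = 49.2%, Format A 234/442 = 52.9% → Format A
The chronological format wins each industry group but Format A wins overall — the comparison reverses. The chronological format's applications skew toward retail, which has a lower base rate.

No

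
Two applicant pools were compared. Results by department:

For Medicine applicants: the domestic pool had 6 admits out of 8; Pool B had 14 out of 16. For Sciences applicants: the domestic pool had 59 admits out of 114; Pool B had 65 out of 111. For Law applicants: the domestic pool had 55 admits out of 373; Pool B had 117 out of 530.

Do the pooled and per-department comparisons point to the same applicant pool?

Medicine: the domestic pool 6/8 = 75.0%, Pool B 14/16 = 87.5% → Pool B
Sciences: the domestic pool 59/114 = 51.8%, Pool B 65/111 = 58.6% → Pool B
Law: the domestic pool 55/373 = 14.7%, Pool B 117/530 = 22.1% → Pool B
Overall: the domestic pool 120/495 = 24.2%, Pool B 196/657 = 29.8% → Pool B
Pool B wins overall and in every department group — no reversal.

Yes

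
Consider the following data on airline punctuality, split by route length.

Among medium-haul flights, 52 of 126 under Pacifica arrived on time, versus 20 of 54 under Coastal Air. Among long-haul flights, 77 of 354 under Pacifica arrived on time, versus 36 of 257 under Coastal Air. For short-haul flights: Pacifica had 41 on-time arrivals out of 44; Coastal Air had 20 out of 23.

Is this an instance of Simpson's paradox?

No

Medium-haul: Pacifica 52/126 = 41.3%, Coastal Air 20/54 = 37.0% → Pacifica
Long-haul: Pacifica 77/354 = 21.8%, Coastal Air 36/257 = 14.0% → Pacifica
Short-haul: Pacifica 41/44 = 93.2%, Coastal Air 20/23 = 87.0% → Pacifica
Overall: Pacifica 170/524 = 32.4%, Coastal Air 76/334 = 22.8% → Pacifica
Pacifica wins overall and in every route group — no reversal.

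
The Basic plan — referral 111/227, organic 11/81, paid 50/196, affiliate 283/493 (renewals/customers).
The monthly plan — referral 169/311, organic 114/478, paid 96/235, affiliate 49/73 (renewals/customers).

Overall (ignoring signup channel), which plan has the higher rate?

Referral: the Basic plan 111/227 = 48.9%, the monthly plan 169/311 = 54.3% → the monthly plan
Organic: the Basic plan 11/81 = 13.6%, the monthly plan 114/478 = 23.8% → the monthly plan
Paid: the Basic plan 50/196 = 25.5%, the monthly plan 96/235 = 40.9% → the monthly plan
Affiliate: the Basic plan 283/493 = 57.4%, the monthly plan 49/73 = 67.1% → the monthly plan
Overall: the Basic plan 455/997 = 45.6%, the monthly plan 428/1097 = 39.0% → the Basic plan
(The monthly plan wins every signup group but the Basic plan wins overall — the monthly plan's customers skew toward the low-rate organic group.)

the Basic plan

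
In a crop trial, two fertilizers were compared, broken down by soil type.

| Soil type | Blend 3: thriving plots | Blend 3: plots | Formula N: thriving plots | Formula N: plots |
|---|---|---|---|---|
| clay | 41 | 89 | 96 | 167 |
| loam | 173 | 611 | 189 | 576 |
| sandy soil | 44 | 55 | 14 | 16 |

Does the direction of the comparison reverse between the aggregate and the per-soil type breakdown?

Clay: Blend 3 41/89 = 46.1%, Formula N 96/167 = 57.5% → Formula N
Loam: Blend 3 173/611 = 28.3%, Formula N 189/576 = 32.8% → Formula N
Sandy soil: Blend 3 44/55 = 80.0%, Formula N 14/16 = 87.5% → Formula N
Overall: Blend 3 258/755 = 34.2%, Formula N 299/759 = 39.4% → Formula N
Formula N wins overall and in every soil group — no reversal.

No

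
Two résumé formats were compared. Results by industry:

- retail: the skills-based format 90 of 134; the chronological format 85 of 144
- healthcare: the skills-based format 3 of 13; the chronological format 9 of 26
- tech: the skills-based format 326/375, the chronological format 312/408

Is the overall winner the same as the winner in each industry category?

Retail: the skills-based format 90/134 = 67.2%, the chronological format 85/144 = 59.0% → the skills-based format
Healthcare: the skills-based format 3/13 = 23.1%, the chronological format 9/26 = 34.6% → the chronological format
Tech: the skills-based format 326/375 = 86.9%, the chronological format 312/408 = 76.5% → the skills-based format
Overall: the skills-based format 419/522 = 80.3%, the chronological format 406/578 = 70.2% → the skills-based format
Neither sweeps: the skills-based format wins 2 of 3 groups, the chronological format wins 1. The skills-based format wins overall but not every group — no Simpson reversal.

No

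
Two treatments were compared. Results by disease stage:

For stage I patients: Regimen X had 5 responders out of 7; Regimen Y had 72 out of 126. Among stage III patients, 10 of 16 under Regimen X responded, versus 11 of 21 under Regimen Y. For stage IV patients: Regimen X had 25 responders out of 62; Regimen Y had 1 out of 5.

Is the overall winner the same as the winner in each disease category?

No

Stage I: Regimen X 5/7 = 71.4%, Regimen Y 72/126 = 57.1% → Regimen X
Stage III: Regimen X 10/16 = 62.5%, Regimen Y 11/21 = 52.4% → Regimen X
Stage IV: Regimen X 25/62 = 40.3%, Regimen Y 1/5 = 20.0% → Regimen X
Overall: Regimen X 40/85 = 47.1%, Regimen Y 84/152 = 55.3% → Regimen Y
Regimen X wins each disease group but Regimen Y wins overall — the comparison reverses. Regimen X's patients skew toward stage IV, which has a lower base rate.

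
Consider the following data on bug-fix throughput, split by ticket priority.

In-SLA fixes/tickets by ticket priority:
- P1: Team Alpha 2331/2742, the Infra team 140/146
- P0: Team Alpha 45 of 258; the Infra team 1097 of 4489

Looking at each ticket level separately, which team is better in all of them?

P1: Team Alpha 2331/2742 = 85.0%, the Infra team 140/146 = 95.9% → the Infra team
P0: Team Alpha 45/258 = 17.4%, the Infra team 1097/4489 = 24.4% → the Infra team
The Infra team has the higher rate in both groups.

the Infra team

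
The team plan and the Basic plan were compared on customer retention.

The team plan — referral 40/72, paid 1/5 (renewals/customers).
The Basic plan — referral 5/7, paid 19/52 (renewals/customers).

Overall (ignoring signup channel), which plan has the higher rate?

the team plan

Referral: the team plan 40/72 = 55.6%, the Basic plan 5/7 = 71.4% → the Basic plan
Paid: the team plan 1/5 = 20.0%, the Basic plan 19/52 = 36.5% → the Basic plan
Overall: the team plan 41/77 = 53.2%, the Basic plan 24/59 = 40.7% → the team plan
(The Basic plan wins every signup group but the team plan wins overall — the Basic plan's customers skew toward the low-rate paid group.)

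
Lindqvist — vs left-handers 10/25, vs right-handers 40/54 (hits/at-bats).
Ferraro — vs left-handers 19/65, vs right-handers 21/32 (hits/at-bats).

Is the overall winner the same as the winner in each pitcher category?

Vs left-handers: Lindqvist 10/25 = 40.0%, Ferraro 19/65 = 29.2% → Lindqvist
Vs right-handers: Lindqvist 40/54 = 74.1%, Ferraro 21/32 = 65.6% → Lindqvist
Overall: Lindqvist 50/79 = 63.3%, Ferraro 40/97 = 41.2% → Lindqvist
Lindqvist wins overall and in every pitcher group — no reversal.

Yes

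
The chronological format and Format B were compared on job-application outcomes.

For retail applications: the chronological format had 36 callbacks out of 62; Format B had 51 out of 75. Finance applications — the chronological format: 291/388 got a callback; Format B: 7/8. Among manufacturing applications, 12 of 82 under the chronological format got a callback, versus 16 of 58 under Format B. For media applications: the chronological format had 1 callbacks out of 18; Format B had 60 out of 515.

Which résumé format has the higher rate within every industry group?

Format B

Retail: the chronological format 36/62 = 58.1%, Format B 51/75 = 68.0% → Format B
Finance: the chronological format 291/388 = 75.0%, Format B 7/8 = 87.5% → Format B
Manufacturing: the chronological format 12/82 = 14.6%, Format B 16/58 = 27.6% → Format B
Media: the chronological format 1/18 = 5.6%, Format B 60/515 = 11.7% → Format B
Format B has the higher rate in all 4 groups.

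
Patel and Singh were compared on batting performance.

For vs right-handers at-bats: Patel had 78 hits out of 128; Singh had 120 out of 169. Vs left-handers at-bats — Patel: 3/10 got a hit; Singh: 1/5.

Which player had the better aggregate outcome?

Singh

Vs right-handers: Patel 78/128 = 60.9%, Singh 120/169 = 71.0% → Singh
Vs left-handers: Patel 3/10 = 30.0%, Singh 1/5 = 20.0% → Patel
Overall: Patel 81/138 = 58.7%, Singh 121/174 = 69.5% → Singh
(Neither sweeps every pitcher group, but Singh has the higher pooled rate.)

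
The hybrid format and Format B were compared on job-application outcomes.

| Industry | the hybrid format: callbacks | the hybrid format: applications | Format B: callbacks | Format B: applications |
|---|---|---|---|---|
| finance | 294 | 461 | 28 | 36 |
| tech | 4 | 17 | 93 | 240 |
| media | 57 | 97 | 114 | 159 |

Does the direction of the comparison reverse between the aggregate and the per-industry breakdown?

Finance: the hybrid format 294/461 = 63.8%, Format B 28/36 = 77.8% → Format B
Tech: the hybrid format 4/17 = 23.5%, Format B 93/240 = 38.8% → Format B
Media: the hybrid format 57/97 = 58.8%, Format B 114/159 = 71.7% → Format B
Overall: the hybrid format 355/575 = 61.7%, Format B 235/435 = 54.0% → the hybrid format
Format B wins each industry group but the hybrid format wins overall — the comparison reverses. Format B's applications skew toward tech, which has a lower base rate.

Yes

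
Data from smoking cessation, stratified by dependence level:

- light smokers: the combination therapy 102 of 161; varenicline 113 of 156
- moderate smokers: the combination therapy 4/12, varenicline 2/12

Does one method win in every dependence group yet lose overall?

Light smokers: the combination therapy 102/161 = 63.4%, varenicline 113/156 = 72.4% → varenicline
Moderate smokers: the combination therapy 4/12 = 33.3%, varenicline 2/12 = 16.7% → the combination therapy
Overall: the combination therapy 106/173 = 61.3%, varenicline 115/168 = 68.5% → varenicline
Neither sweeps: the combination therapy wins 1 of 2 groups, varenicline wins 1. Varenicline wins overall but not every group — no Simpson reversal.

No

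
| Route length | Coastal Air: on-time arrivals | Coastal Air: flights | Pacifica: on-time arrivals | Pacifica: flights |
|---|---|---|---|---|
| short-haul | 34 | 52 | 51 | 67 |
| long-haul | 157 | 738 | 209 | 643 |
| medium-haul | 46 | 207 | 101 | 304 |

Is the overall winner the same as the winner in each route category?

Yes

Short-haul: Coastal Air 34/52 = 65.4%, Pacifica 51/67 = 76.1% → Pacifica
Long-haul: Coastal Air 157/738 = 21.3%, Pacifica 209/643 = 32.5% → Pacifica
Medium-haul: Coastal Air 46/207 = 22.2%, Pacifica 101/304 = 33.2% → Pacifica
Overall: Coastal Air 237/997 = 23.8%, Pacifica 361/1014 = 35.6% → Pacifica
Pacifica wins overall and in every route group — no reversal.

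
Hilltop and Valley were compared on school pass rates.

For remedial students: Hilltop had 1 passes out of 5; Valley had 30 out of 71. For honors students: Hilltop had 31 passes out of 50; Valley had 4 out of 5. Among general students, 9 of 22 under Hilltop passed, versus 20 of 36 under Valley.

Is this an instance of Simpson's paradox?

Yes

Remedial: Hilltop 1/5 = 20.0%, Valley 30/71 = 42.3% → Valley
Honors: Hilltop 31/50 = 62.0%, Valley 4/5 = 80.0% → Valley
General: Hilltop 9/22 = 40.9%, Valley 20/36 = 55.6% → Valley
Overall: Hilltop 41/77 = 53.2%, Valley 54/112 = 48.2% → Hilltop
Valley wins each student group but Hilltop wins overall — the comparison reverses. Valley's students skew toward remedial, which has a lower base rate.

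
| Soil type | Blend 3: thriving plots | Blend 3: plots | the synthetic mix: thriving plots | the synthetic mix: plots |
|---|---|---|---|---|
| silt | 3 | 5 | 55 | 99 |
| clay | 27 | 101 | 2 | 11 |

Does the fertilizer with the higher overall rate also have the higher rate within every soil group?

Silt: Blend 3 3/5 = 60.0%, the synthetic mix 55/99 = 55.6% → Blend 3
Clay: Blend 3 27/101 = 26.7%, the synthetic mix 2/11 = 18.2% → Blend 3
Overall: Blend 3 30/106 = 28.3%, the synthetic mix 57/110 = 51.8% → the synthetic mix
Blend 3 wins each soil group but the synthetic mix wins overall — the comparison reverses. Blend 3's plots skew toward clay, which has a lower base rate.

No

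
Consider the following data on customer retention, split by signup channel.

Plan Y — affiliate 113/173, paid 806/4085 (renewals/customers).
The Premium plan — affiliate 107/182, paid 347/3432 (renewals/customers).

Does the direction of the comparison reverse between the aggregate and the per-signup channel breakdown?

Affiliate: Plan Y 113/173 = 65.3%, the Premium plan 107/182 = 58.8% → Plan Y
Paid: Plan Y 806/4085 = 19.7%, the Premium plan 347/3432 = 10.1% → Plan Y
Overall: Plan Y 919/4258 = 21.6%, the Premium plan 454/3614 = 12.6% → Plan Y
Plan Y wins overall and in every signup group — no reversal.

No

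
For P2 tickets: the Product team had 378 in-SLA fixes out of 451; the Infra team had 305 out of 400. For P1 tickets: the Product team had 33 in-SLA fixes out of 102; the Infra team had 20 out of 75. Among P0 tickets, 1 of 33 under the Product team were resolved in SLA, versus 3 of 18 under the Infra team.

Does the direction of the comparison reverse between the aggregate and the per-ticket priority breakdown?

No

P2: the Product team 378/451 = 83.8%, the Infra team 305/400 = 76.2% → the Product team
P1: the Product team 33/102 = 32.4%, the Infra team 20/75 = 26.7% → the Product team
P0: the Product team 1/33 = 3.0%, the Infra team 3/18 = 16.7% → the Infra team
Overall: the Product team 412/586 = 70.3%, the Infra team 328/493 = 66.5% → the Product team
Neither sweeps: the Product team wins 2 of 3 groups, the Infra team wins 1. The Product team wins overall but not every group — no Simpson reversal.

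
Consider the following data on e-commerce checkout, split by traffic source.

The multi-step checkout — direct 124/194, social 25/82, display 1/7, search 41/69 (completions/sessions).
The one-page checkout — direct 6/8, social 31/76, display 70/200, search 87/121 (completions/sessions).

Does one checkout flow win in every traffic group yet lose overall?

Direct: the multi-step checkout 124/194 = 63.9%, the one-page checkout 6/8 = 75.0% → the one-page checkout
Social: the multi-step checkout 25/82 = 30.5%, the one-page checkout 31/76 = 40.8% → the one-page checkout
Display: the multi-step checkout 1/7 = 14.3%, the one-page checkout 70/200 = 35.0% → the one-page checkout
Search: the multi-step checkout 41/69 = 59.4%, the one-page checkout 87/121 = 71.9% → the one-page checkout
Overall: the multi-step checkout 191/352 = 54.3%, the one-page checkout 194/405 = 47.9% → the multi-step checkout
The one-page checkout wins each traffic group but the multi-step checkout wins overall — the comparison reverses. The one-page checkout's sessions skew toward display, which has a lower base rate.

Yes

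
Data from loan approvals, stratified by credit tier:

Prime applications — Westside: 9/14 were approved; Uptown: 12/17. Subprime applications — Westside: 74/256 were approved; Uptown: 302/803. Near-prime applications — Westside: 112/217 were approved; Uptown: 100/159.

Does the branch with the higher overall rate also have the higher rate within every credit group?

Yes

Prime: Westside 9/14 = 64.3%, Uptown 12/17 = 70.6% → Uptown
Subprime: Westside 74/256 = 28.9%, Uptown 302/803 = 37.6% → Uptown
Near-prime: Westside 112/217 = 51.6%, Uptown 100/159 = 62.9% → Uptown
Overall: Westside 195/487 = 40.0%, Uptown 414/979 = 42.3% → Uptown
Uptown wins overall and in every credit group — no reversal.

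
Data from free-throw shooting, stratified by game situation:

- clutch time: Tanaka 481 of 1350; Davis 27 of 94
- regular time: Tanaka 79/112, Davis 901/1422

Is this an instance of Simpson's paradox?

Yes

Clutch time: Tanaka 481/1350 = 35.6%, Davis 27/94 = 28.7% → Tanaka
Regular time: Tanaka 79/112 = 70.5%, Davis 901/1422 = 63.4% → Tanaka
Overall: Tanaka 560/1462 = 38.3%, Davis 928/1516 = 61.2% → Davis
Tanaka wins each game group but Davis wins overall — the comparison reverses. Tanaka's attempts skew toward clutch time, which has a lower base rate.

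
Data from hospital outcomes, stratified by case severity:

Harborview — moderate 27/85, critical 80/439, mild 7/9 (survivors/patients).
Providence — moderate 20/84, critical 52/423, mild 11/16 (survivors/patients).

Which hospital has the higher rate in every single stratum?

Harborview

Moderate: Harborview 27/85 = 31.8%, Providence 20/84 = 23.8% → Harborview
Critical: Harborview 80/439 = 18.2%, Providence 52/423 = 12.3% → Harborview
Mild: Harborview 7/9 = 77.8%, Providence 11/16 = 68.8% → Harborview
Harborview has the higher rate in all 3 groups.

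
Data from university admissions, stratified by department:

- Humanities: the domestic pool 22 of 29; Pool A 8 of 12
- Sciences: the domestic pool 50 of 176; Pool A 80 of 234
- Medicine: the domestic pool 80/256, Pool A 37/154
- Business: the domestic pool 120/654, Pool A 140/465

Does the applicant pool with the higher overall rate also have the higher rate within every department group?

Humanities: the domestic pool 22/29 = 75.9%, Pool A 8/12 = 66.7% → the domestic pool
Sciences: the domestic pool 50/176 = 28.4%, Pool A 80/234 = 34.2% → Pool A
Medicine: the domestic pool 80/256 = 31.2%, Pool A 37/154 = 24.0% → the domestic pool
Business: the domestic pool 120/654 = 18.3%, Pool A 140/465 = 30.1% → Pool A
Overall: the domestic pool 272/1115 = 24.4%, Pool A 265/865 = 30.6% → Pool A
Neither sweeps: the domestic pool wins 2 of 4 groups, Pool A wins 2. Pool A wins overall but not every group — no Simpson reversal.

No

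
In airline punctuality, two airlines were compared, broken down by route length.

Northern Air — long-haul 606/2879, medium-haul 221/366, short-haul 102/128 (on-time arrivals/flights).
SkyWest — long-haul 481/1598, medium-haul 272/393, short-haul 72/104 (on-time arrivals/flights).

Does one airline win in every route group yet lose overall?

No

Long-haul: Northern Air 606/2879 = 21.0%, SkyWest 481/1598 = 30.1% → SkyWest
Medium-haul: Northern Air 221/366 = 60.4%, SkyWest 272/393 = 69.2% → SkyWest
Short-haul: Northern Air 102/128 = 79.7%, SkyWest 72/104 = 69.2% → Northern Air
Overall: Northern Air 929/3373 = 27.5%, SkyWest 825/2095 = 39.4% → SkyWest
Neither sweeps: Northern Air wins 1 of 3 groups, SkyWest wins 2. SkyWest wins overall but not every group — no Simpson reversal.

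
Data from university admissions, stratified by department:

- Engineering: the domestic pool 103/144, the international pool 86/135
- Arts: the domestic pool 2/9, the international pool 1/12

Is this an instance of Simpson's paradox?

Engineering: the domestic pool 103/144 = 71.5%, the international pool 86/135 = 63.7% → the domestic pool
Arts: the domestic pool 2/9 = 22.2%, the international pool 1/12 = 8.3% → the domestic pool
Overall: the domestic pool 105/153 = 68.6%, the international pool 87/147 = 59.2% → the domestic pool
The domestic pool wins overall and in every department group — no reversal.

No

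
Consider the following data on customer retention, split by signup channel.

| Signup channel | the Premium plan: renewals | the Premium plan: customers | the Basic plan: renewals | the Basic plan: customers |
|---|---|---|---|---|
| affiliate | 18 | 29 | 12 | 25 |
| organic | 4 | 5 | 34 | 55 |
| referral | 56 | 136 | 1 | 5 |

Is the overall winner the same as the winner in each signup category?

No

Affiliate: the Premium plan 18/29 = 62.1%, the Basic plan 12/25 = 48.0% → the Premium plan
Organic: the Premium plan 4/5 = 80.0%, the Basic plan 34/55 = 61.8% → the Premium plan
Referral: the Premium plan 56/136 = 41.2%, the Basic plan 1/5 = 20.0% → the Premium plan
Overall: the Premium plan 78/170 = 45.9%, the Basic plan 47/85 = 55.3% → the Basic plan
The Premium plan wins each signup group but the Basic plan wins overall — the comparison reverses. The Premium plan's customers skew toward referral, which has a lower base rate.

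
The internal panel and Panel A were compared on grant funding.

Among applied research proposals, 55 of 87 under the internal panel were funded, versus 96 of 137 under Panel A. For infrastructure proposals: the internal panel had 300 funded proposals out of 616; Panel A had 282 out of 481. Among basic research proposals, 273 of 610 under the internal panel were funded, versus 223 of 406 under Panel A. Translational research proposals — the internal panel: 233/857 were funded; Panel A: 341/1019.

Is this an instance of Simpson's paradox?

No

Applied research: the internal panel 55/87 = 63.2%, Panel A 96/137 = 70.1% → Panel A
Infrastructure: the internal panel 300/616 = 48.7%, Panel A 282/481 = 58.6% → Panel A
Basic research: the internal panel 273/610 = 44.8%, Panel A 223/406 = 54.9% → Panel A
Translational research: the internal panel 233/857 = 27.2%, Panel A 341/1019 = 33.5% → Panel A
Overall: the internal panel 861/2170 = 39.7%, Panel A 942/2043 = 46.1% → Panel A
Panel A wins overall and in every proposal group — no reversal.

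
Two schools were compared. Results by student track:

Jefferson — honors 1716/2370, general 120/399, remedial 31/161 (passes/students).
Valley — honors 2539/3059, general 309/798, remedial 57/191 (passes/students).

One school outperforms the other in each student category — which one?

Valley

Honors: Jefferson 1716/2370 = 72.4%, Valley 2539/3059 = 83.0% → Valley
General: Jefferson 120/399 = 30.1%, Valley 309/798 = 38.7% → Valley
Remedial: Jefferson 31/161 = 19.3%, Valley 57/191 = 29.8% → Valley
Valley has the higher rate in all 3 groups.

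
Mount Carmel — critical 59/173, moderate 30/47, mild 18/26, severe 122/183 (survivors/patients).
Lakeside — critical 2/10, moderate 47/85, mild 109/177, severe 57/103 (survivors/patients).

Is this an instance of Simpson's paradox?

Critical: Mount Carmel 59/173 = 34.1%, Lakeside 2/10 = 20.0% → Mount Carmel
Moderate: Mount Carmel 30/47 = 63.8%, Lakeside 47/85 = 55.3% → Mount Carmel
Mild: Mount Carmel 18/26 = 69.2%, Lakeside 109/177 = 61.6% → Mount Carmel
Severe: Mount Carmel 122/183 = 66.7%, Lakeside 57/103 = 55.3% → Mount Carmel
Overall: Mount Carmel 229/429 = 53.4%, Lakeside 215/375 = 57.3% → Lakeside
Mount Carmel wins each case group but Lakeside wins overall — the comparison reverses. Mount Carmel's patients skew toward critical, which has a lower base rate.

Yes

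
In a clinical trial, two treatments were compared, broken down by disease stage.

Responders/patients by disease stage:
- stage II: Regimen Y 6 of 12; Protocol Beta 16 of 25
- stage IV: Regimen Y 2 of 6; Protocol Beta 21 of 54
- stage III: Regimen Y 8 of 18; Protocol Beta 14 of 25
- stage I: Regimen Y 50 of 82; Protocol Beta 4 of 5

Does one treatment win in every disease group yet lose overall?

Stage II: Regimen Y 6/12 = 50.0%, Protocol Beta 16/25 = 64.0% → Protocol Beta
Stage IV: Regimen Y 2/6 = 33.3%, Protocol Beta 21/54 = 38.9% → Protocol Beta
Stage III: Regimen Y 8/18 = 44.4%, Protocol Beta 14/25 = 56.0% → Protocol Beta
Stage I: Regimen Y 50/82 = 61.0%, Protocol Beta 4/5 = 80.0% → Protocol Beta
Overall: Regimen Y 66/118 = 55.9%, Protocol Beta 55/109 = 50.5% → Regimen Y
Protocol Beta wins each disease group but Regimen Y wins overall — the comparison reverses. Protocol Beta's patients skew toward stage IV, which has a lower base rate.

Yes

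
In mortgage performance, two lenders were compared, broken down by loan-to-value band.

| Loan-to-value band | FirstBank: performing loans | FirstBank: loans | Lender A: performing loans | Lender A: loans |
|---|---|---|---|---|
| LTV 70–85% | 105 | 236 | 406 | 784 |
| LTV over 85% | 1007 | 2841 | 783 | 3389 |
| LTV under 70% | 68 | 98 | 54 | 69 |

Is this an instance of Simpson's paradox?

LTV 70–85%: FirstBank 105/236 = 44.5%, Lender A 406/784 = 51.8% → Lender A
LTV over 85%: FirstBank 1007/2841 = 35.4%, Lender A 783/3389 = 23.1% → FirstBank
LTV under 70%: FirstBank 68/98 = 69.4%, Lender A 54/69 = 78.3% → Lender A
Overall: FirstBank 1180/3175 = 37.2%, Lender A 1243/4242 = 29.3% → FirstBank
Neither sweeps: FirstBank wins 1 of 3 groups, Lender A wins 2. FirstBank wins overall but not every group — no Simpson reversal.

No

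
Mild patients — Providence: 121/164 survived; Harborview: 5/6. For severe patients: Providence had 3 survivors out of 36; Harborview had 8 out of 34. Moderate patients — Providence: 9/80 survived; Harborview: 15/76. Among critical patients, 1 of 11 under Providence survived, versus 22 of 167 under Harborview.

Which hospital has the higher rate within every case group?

Mild: Providence 121/164 = 73.8%, Harborview 5/6 = 83.3% → Harborview
Severe: Providence 3/36 = 8.3%, Harborview 8/34 = 23.5% → Harborview
Moderate: Providence 9/80 = 11.2%, Harborview 15/76 = 19.7% → Harborview
Critical: Providence 1/11 = 9.1%, Harborview 22/167 = 13.2% → Harborview
Harborview has the higher rate in all 4 groups.

Harborview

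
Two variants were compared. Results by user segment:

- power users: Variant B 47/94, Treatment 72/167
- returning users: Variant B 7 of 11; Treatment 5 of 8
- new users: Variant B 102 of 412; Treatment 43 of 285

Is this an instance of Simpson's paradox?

No

Power users: Variant B 47/94 = 50.0%, Treatment 72/167 = 43.1% → Variant B
Returning users: Variant B 7/11 = 63.6%, Treatment 5/8 = 62.5% → Variant B
New users: Variant B 102/412 = 24.8%, Treatment 43/285 = 15.1% → Variant B
Overall: Variant B 156/517 = 30.2%, Treatment 120/460 = 26.1% → Variant B
Variant B wins overall and in every user group — no reversal.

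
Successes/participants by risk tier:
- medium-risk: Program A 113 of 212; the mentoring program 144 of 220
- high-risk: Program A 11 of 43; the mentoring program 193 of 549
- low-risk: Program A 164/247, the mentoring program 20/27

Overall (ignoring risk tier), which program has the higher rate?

Medium-risk: Program A 113/212 = 53.3%, the mentoring program 144/220 = 65.5% → the mentoring program
High-risk: Program A 11/43 = 25.6%, the mentoring program 193/549 = 35.2% → the mentoring program
Low-risk: Program A 164/247 = 66.4%, the mentoring program 20/27 = 74.1% → the mentoring program
Overall: Program A 288/502 = 57.4%, the mentoring program 357/796 = 44.8% → Program A
(The mentoring program wins every risk group but Program A wins overall — the mentoring program's participants skew toward the low-rate high-risk group.)

Program A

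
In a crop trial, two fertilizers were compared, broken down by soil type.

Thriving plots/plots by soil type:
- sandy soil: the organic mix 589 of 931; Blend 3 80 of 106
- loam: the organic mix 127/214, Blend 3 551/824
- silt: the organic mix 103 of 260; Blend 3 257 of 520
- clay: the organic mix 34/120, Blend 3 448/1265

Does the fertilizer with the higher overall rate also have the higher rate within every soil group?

No

Sandy soil: the organic mix 589/931 = 63.3%, Blend 3 80/106 = 75.5% → Blend 3
Loam: the organic mix 127/214 = 59.3%, Blend 3 551/824 = 66.9% → Blend 3
Silt: the organic mix 103/260 = 39.6%, Blend 3 257/520 = 49.4% → Blend 3
Clay: the organic mix 34/120 = 28.3%, Blend 3 448/1265 = 35.4% → Blend 3
Overall: the organic mix 853/1525 = 55.9%, Blend 3 1336/2715 = 49.2% → the organic mix
Blend 3 wins each soil group but the organic mix wins overall — the comparison reverses. Blend 3's plots skew toward clay, which has a lower base rate.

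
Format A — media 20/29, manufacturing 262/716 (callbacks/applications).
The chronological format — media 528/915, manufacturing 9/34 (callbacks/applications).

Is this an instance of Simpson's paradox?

Media: Format A 20/29 = 69.0%, the chronological format 528/915 = 57.7% → Format A
Manufacturing: Format A 262/716 = 36.6%, the chronological format 9/34 = 26.5% → Format A
Overall: Format A 282/745 = 37.9%, the chronological format 537/949 = 56.6% → the chronological format
Format A wins each industry group but the chronological format wins overall — the comparison reverses. Format A's applications skew toward manufacturing, which has a lower base rate.

Yes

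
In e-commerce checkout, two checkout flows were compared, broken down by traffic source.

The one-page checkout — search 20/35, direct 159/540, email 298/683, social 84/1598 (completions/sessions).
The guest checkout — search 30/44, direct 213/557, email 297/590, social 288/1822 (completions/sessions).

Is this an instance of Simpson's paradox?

No

Search: the one-page checkout 20/35 = 57.1%, the guest checkout 30/44 = 68.2% → the guest checkout
Direct: the one-page checkout 159/540 = 29.4%, the guest checkout 213/557 = 38.2% → the guest checkout
Email: the one-page checkout 298/683 = 43.6%, the guest checkout 297/590 = 50.3% → the guest checkout
Social: the one-page checkout 84/1598 = 5.3%, the guest checkout 288/1822 = 15.8% → the guest checkout
Overall: the one-page checkout 561/2856 = 19.6%, the guest checkout 828/3013 = 27.5% → the guest checkout
The guest checkout wins overall and in every traffic group — no reversal.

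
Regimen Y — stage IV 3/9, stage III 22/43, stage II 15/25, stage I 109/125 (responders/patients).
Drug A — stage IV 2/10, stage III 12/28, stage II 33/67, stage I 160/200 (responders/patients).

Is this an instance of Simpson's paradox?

No

Stage IV: Regimen Y 3/9 = 33.3%, Drug A 2/10 = 20.0% → Regimen Y
Stage III: Regimen Y 22/43 = 51.2%, Drug A 12/28 = 42.9% → Regimen Y
Stage II: Regimen Y 15/25 = 60.0%, Drug A 33/67 = 49.3% → Regimen Y
Stage I: Regimen Y 109/125 = 87.2%, Drug A 160/200 = 80.0% → Regimen Y
Overall: Regimen Y 149/202 = 73.8%, Drug A 207/305 = 67.9% → Regimen Y
Regimen Y wins overall and in every disease group — no reversal.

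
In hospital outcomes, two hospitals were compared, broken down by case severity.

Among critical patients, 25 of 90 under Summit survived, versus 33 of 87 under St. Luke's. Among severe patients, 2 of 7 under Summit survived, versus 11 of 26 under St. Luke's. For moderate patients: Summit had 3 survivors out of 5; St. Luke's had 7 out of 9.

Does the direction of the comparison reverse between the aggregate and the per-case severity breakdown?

Critical: Summit 25/90 = 27.8%, St. Luke's 33/87 = 37.9% → St. Luke's
Severe: Summit 2/7 = 28.6%, St. Luke's 11/26 = 42.3% → St. Luke's
Moderate: Summit 3/5 = 60.0%, St. Luke's 7/9 = 77.8% → St. Luke's
Overall: Summit 30/102 = 29.4%, St. Luke's 51/122 = 41.8% → St. Luke's
St. Luke's wins overall and in every case group — no reversal.

No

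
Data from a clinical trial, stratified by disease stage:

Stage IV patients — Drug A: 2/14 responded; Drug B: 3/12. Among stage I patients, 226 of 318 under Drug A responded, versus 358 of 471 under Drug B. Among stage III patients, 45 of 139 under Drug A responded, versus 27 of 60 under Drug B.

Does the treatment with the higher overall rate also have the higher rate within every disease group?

Stage IV: Drug A 2/14 = 14.3%, Drug B 3/12 = 25.0% → Drug B
Stage I: Drug A 226/318 = 71.1%, Drug B 358/471 = 76.0% → Drug B
Stage III: Drug A 45/139 = 32.4%, Drug B 27/60 = 45.0% → Drug B
Overall: Drug A 273/471 = 58.0%, Drug B 388/543 = 71.5% → Drug B
Drug B wins overall and in every disease group — no reversal.

Yes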